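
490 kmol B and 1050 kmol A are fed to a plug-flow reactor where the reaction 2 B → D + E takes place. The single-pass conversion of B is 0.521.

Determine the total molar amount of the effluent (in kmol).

B reacted = 0.521 × 490 = 255.3 kmol; ν_B = −2, so ξ = 255.3/2 = 127.6 kmol.
Outlet amounts (n = n₀ + ν ξ):
  B: 490 − 2(127.6) = 234.7
  D: 0 + 1(127.6) = 127.6
  E: 0 + 1(127.6) = 127.6
  A: 1050 (inert)
Total out = 234.7 + 127.6 + 127.6 + 1050 = 1540 kmol.

1540 kmol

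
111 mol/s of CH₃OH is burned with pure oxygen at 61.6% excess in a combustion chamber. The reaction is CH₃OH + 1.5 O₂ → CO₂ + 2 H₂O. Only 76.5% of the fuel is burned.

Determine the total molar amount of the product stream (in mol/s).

423 mol/s

Stoichiometric O₂ = 1.5 × 111 = 166.5 mol/s; O₂ fed = 166.5 × 1.616 = 269.1 mol/s.
Fuel reacted = 0.765 × 111 → ξ = 84.92 mol/s.
Outlet (n = n₀ + ν ξ):
  CH₃OH: 111 − 1(84.92) = 26.08
  O₂: 269.1 − 1.5(84.92) = 141.7
  CO₂: 0 + 1(84.92) = 84.92
  H₂O: 0 + 2(84.92) = 169.8
Total out = 26.08 + 141.7 + 84.92 + 169.8 = 422.5 mol/s.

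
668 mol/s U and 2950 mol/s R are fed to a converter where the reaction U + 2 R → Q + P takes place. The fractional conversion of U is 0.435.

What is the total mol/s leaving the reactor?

U reacted = 0.435 × 668 = 290.6 mol/s; ν_U = −1, so ξ = 290.6/1 = 290.6 mol/s.
Outlet amounts (n = n₀ + ν ξ):
  U: 668 − 1(290.6) = 377.4
  R: 2950 − 2(290.6) = 2369
  Q: 0 + 1(290.6) = 290.6
  P: 0 + 1(290.6) = 290.6
Total out = 377.4 + 2369 + 290.6 + 290.6 = 3327 mol/s.

3330 mol/s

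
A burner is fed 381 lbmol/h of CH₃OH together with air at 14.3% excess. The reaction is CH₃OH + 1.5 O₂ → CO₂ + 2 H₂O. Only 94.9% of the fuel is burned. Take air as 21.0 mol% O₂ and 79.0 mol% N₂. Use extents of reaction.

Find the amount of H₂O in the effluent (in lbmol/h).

Stoichiometric O₂ = 1.5 × 381 = 571.5 lbmol/h; O₂ fed = 571.5 × 1.143 = 653.2 lbmol/h.
N₂ fed = 653.2 × 79/21 = 2457 lbmol/h.
Fuel reacted = 0.949 × 381 → ξ = 361.6 lbmol/h.
Outlet (n = n₀ + ν ξ):
  CH₃OH: 381 − 1(361.6) = 19.43
  O₂: 653.2 − 1.5(361.6) = 110.9
  N₂: 2457 (inert)
  CO₂: 0 + 1(361.6) = 361.6
  H₂O: 0 + 2(361.6) = 723.1

723 lbmol/h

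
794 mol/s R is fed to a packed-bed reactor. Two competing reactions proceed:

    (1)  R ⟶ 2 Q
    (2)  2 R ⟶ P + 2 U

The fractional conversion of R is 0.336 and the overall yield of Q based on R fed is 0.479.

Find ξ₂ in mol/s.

ξ₂ = 38.3 mol/s

Yield of Q: 2ξ₁ / 794 = 0.479 → ξ₁ = 190.2 mol/s.
Conversion of R: 1ξ₁ + 2ξ₂ = 0.336 × 794 = 266.8 → ξ₂ = 38.31 mol/s.
Outlet amounts (n = n₀ + Σ ν·ξ):
  R: 794 − 1(190.2) − 2(38.31) = 527.2
  Q: 0 + 2(190.2) = 380.3
  P: 0 + 1(38.31) = 38.31
  U: 0 + 2(38.31) = 76.62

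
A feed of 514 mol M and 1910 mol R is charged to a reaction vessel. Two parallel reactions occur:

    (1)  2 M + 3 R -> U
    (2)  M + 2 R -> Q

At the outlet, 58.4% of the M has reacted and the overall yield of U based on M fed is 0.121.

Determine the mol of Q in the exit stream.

Yield of U: 1ξ₁ / 514 = 0.121 → ξ₁ = 62.19 mol.
Conversion of M: 2ξ₁ + 1ξ₂ = 0.584 × 514 = 300.2 → ξ₂ = 175.8 mol.
Outlet amounts (n = n₀ + Σ ν·ξ):
  M: 514 − 2(62.19) − 1(175.8) = 213.8
  R: 1910 − 3(62.19) − 2(175.8) = 1372
  U: 0 + 1(62.19) = 62.19
  Q: 0 + 1(175.8) = 175.8

176 mol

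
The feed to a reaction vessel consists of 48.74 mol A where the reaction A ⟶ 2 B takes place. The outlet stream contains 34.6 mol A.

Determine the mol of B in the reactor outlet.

28.3 mol

For A: n = n₀ − 1ξ → 34.6 = 48.74 − 1ξ, giving ξ = 14.14 mol.
Outlet amounts (n = n₀ + ν ξ):
  A: 48.74 − 1(14.14) = 34.6
  B: 0 + 2(14.14) = 28.28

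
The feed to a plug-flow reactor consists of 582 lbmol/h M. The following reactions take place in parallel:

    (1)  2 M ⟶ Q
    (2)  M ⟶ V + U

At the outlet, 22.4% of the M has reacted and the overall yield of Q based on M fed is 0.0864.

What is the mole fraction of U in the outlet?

0.0531

Yield of Q: 1ξ₁ / 582 = 0.0864 → ξ₁ = 50.28 lbmol/h.
Conversion of M: 2ξ₁ + 1ξ₂ = 0.224 × 582 = 130.4 → ξ₂ = 29.8 lbmol/h.
Outlet amounts (n = n₀ + Σ ν·ξ):
  M: 582 − 2(50.28) − 1(29.8) = 451.6
  Q: 0 + 1(50.28) = 50.28
  V: 0 + 1(29.8) = 29.8
  U: 0 + 1(29.8) = 29.8
Total out = 561.5 lbmol/h; y_U = 29.8 / 561.5 = 0.05307.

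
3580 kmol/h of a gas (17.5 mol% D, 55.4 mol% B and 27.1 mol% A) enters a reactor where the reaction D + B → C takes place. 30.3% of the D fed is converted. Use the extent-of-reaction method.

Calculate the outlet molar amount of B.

D reacted = 0.303 × 626.5 = 189.8 kmol/h; ν_D = −1, so ξ = 189.8/1 = 189.8 kmol/h.
Outlet amounts (n = n₀ + ν ξ):
  D: 626.5 − 1(189.8) = 436.7
  B: 1983 − 1(189.8) = 1793
  C: 0 + 1(189.8) = 189.8
  A: 970.2 (inert)

1790 kmol/h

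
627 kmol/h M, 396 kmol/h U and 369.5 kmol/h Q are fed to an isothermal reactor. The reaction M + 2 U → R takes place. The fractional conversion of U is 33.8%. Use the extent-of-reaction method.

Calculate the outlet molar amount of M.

560 kmol/h

U reacted = 0.338 × 396 = 133.8 kmol/h; ν_U = −2, so ξ = 133.8/2 = 66.92 kmol/h.
Outlet amounts (n = n₀ + ν ξ):
  M: 627 − 1(66.92) = 560.1
  U: 396 − 2(66.92) = 262.2
  R: 0 + 1(66.92) = 66.92
  Q: 369.5 (inert)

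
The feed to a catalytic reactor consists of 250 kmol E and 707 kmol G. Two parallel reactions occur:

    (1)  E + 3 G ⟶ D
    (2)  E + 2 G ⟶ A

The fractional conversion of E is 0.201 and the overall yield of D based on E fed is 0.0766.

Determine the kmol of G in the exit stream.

Yield of D: 1ξ₁ / 250 = 0.0766 → ξ₁ = 19.15 kmol.
Conversion of E: 1ξ₁ + 1ξ₂ = 0.201 × 250 = 50.25 → ξ₂ = 31.1 kmol.
Outlet amounts (n = n₀ + Σ ν·ξ):
  E: 250 − 1(19.15) − 1(31.1) = 199.8
  G: 707 − 3(19.15) − 2(31.1) = 587.4
  D: 0 + 1(19.15) = 19.15
  A: 0 + 1(31.1) = 31.1

587 kmol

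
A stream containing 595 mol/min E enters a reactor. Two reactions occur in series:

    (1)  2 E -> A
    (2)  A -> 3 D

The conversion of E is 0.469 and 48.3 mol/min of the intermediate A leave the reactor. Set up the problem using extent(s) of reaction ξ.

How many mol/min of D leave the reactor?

274 mol/min

Conversion of E: E consumed = 2ξ₁ = 0.469 × 595 → ξ₁ = 139.5 mol/min.
A balance: n_A = 0 + 1ξ₁ − 1ξ₂ = 48.3 → ξ₂ = (1·139.5 − 48.3)/1 = 91.23 mol/min.
Outlet amounts (n = n₀ + Σ ν·ξ):
  E: 595 − 2(139.5) = 315.9
  A: 0 + 1(139.5) − 1(91.23) = 48.3
  D: 0 + 3(91.23) = 273.7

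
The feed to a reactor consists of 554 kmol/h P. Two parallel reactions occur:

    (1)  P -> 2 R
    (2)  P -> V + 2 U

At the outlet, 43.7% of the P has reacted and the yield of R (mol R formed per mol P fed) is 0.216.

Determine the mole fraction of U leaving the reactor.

Yield of R: 2ξ₁ / 554 = 0.216 → ξ₁ = 59.83 kmol/h.
Conversion of P: 1ξ₁ + 1ξ₂ = 0.437 × 554 = 242.1 → ξ₂ = 182.3 kmol/h.
Outlet amounts (n = n₀ + Σ ν·ξ):
  P: 554 − 1(59.83) − 1(182.3) = 311.9
  R: 0 + 2(59.83) = 119.7
  V: 0 + 1(182.3) = 182.3
  U: 0 + 2(182.3) = 364.5
Total out = 978.4 kmol/h; y_U = 364.5 / 978.4 = 0.3726.

0.373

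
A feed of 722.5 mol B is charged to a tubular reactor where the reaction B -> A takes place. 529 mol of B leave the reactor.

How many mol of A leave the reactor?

For B: n = n₀ − 1ξ → 529 = 722.5 − 1ξ, giving ξ = 193.5 mol.
Outlet amounts (n = n₀ + ν ξ):
  B: 722.5 − 1(193.5) = 529
  A: 0 + 1(193.5) = 193.5

194 mol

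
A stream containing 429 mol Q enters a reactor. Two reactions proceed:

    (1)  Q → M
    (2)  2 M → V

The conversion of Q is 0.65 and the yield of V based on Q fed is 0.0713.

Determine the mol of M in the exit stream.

Conversion of Q: Q consumed = 1ξ₁ = 0.65 × 429 → ξ₁ = 278.9 mol.
Yield of V: 1ξ₂ / 429 = 0.0713 → ξ₂ = 30.59 mol.
Outlet amounts (n = n₀ + Σ ν·ξ):
  Q: 429 − 1(278.9) = 150.1
  M: 0 + 1(278.9) − 2(30.59) = 217.7
  V: 0 + 1(30.59) = 30.59

218 mol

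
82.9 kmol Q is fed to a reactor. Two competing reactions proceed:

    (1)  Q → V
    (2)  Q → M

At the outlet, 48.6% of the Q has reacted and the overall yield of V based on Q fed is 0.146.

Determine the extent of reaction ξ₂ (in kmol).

ξ₂ = 28.2 kmol

Yield of V: 1ξ₁ / 82.9 = 0.146 → ξ₁ = 12.1 kmol.
Conversion of Q: 1ξ₁ + 1ξ₂ = 0.486 × 82.9 = 40.29 → ξ₂ = 28.19 kmol.
Outlet amounts (n = n₀ + Σ ν·ξ):
  Q: 82.9 − 1(12.1) − 1(28.19) = 42.61
  V: 0 + 1(12.1) = 12.1
  M: 0 + 1(28.19) = 28.19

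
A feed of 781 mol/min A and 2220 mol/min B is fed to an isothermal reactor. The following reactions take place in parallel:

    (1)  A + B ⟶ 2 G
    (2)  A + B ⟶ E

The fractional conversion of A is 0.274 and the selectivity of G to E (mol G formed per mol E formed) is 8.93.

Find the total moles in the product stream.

Conversion of A: A consumed = 0.274 × 781 = 214 mol/min = 1ξ₁ + 1ξ₂.
Selectivity: 2ξ₁ / (1ξ₂) = 8.93 → ξ₁ = 4.465 ξ₂.
Substitute: (1·4.465 + 1) ξ₂ = 214 → ξ₂ = 39.16 mol/min, ξ₁ = 174.8 mol/min.
Outlet amounts (n = n₀ + Σ ν·ξ):
  A: 781 − 1(174.8) − 1(39.16) = 567
  B: 2220 − 1(174.8) − 1(39.16) = 2006
  G: 0 + 2(174.8) = 349.7
  E: 0 + 1(39.16) = 39.16
Total out = 567 + 2006 + 349.7 + 39.16 = 2962 mol/min.

2960 mol/min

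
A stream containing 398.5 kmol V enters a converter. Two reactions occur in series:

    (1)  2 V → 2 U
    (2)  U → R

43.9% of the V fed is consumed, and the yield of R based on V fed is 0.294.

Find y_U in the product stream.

Conversion of V: V consumed = 2ξ₁ = 0.439 × 398.5 → ξ₁ = 87.47 kmol.
Yield of R: 1ξ₂ / 398.5 = 0.294 → ξ₂ = 117.2 kmol.
Outlet amounts (n = n₀ + Σ ν·ξ):
  V: 398.5 − 2(87.47) = 223.6
  U: 0 + 2(87.47) − 1(117.2) = 57.78
  R: 0 + 1(117.2) = 117.2
Total out = 398.5 kmol; y_U = 57.78 / 398.5 = 0.145.

0.145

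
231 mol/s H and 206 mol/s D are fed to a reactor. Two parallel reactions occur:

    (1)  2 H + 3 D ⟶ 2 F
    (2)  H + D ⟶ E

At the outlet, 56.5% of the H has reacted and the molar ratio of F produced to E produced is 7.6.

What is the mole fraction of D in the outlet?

Conversion of H: H consumed = 0.565 × 231 = 130.5 mol/s = 2ξ₁ + 1ξ₂.
Selectivity: 2ξ₁ / (1ξ₂) = 7.6 → ξ₁ = 3.8 ξ₂.
Substitute: (2·3.8 + 1) ξ₂ = 130.5 → ξ₂ = 15.18 mol/s, ξ₁ = 57.67 mol/s.
Outlet amounts (n = n₀ + Σ ν·ξ):
  H: 231 − 2(57.67) − 1(15.18) = 100.5
  D: 206 − 3(57.67) − 1(15.18) = 17.82
  F: 0 + 2(57.67) = 115.3
  E: 0 + 1(15.18) = 15.18
Total out = 248.8 mol/s; y_D = 17.82 / 248.8 = 0.0716.

0.0716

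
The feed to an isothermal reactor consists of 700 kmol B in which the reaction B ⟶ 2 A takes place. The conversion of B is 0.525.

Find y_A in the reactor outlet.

0.689

B reacted = 0.525 × 700 = 367.5 kmol; ν_B = −1, so ξ = 367.5/1 = 367.5 kmol.
Outlet amounts (n = n₀ + ν ξ):
  B: 700 − 1(367.5) = 332.5
  A: 0 + 2(367.5) = 735
Total out = 1068 kmol; y_A = 735 / 1068 = 0.6885.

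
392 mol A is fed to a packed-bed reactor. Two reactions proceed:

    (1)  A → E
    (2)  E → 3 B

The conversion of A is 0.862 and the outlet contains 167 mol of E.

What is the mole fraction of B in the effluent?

Conversion of A: A consumed = 1ξ₁ = 0.862 × 392 → ξ₁ = 337.9 mol.
E balance: n_E = 0 + 1ξ₁ − 1ξ₂ = 167 → ξ₂ = (1·337.9 − 167)/1 = 170.9 mol.
Outlet amounts (n = n₀ + Σ ν·ξ):
  A: 392 − 1(337.9) = 54.1
  E: 0 + 1(337.9) − 1(170.9) = 167
  B: 0 + 3(170.9) = 512.7
Total out = 733.8 mol; y_B = 512.7 / 733.8 = 0.6987.

0.699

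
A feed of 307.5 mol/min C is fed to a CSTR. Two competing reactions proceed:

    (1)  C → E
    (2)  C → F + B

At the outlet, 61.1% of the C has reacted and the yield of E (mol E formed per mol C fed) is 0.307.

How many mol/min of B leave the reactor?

93.5 mol/min

Yield of E: 1ξ₁ / 307.5 = 0.307 → ξ₁ = 94.4 mol/min.
Conversion of C: 1ξ₁ + 1ξ₂ = 0.611 × 307.5 = 187.9 → ξ₂ = 93.48 mol/min.
Outlet amounts (n = n₀ + Σ ν·ξ):
  C: 307.5 − 1(94.4) − 1(93.48) = 119.6
  E: 0 + 1(94.4) = 94.4
  F: 0 + 1(93.48) = 93.48
  B: 0 + 1(93.48) = 93.48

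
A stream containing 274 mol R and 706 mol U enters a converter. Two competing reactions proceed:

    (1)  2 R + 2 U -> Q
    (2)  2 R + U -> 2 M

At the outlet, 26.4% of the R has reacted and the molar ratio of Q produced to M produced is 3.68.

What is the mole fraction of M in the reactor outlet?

0.00983

Conversion of R: R consumed = 0.264 × 274 = 72.34 mol = 2ξ₁ + 2ξ₂.
Selectivity: 1ξ₁ / (2ξ₂) = 3.68 → ξ₁ = 7.36 ξ₂.
Substitute: (2·7.36 + 2) ξ₂ = 72.34 → ξ₂ = 4.326 mol, ξ₁ = 31.84 mol.
Outlet amounts (n = n₀ + Σ ν·ξ):
  R: 274 − 2(31.84) − 2(4.326) = 201.7
  U: 706 − 2(31.84) − 1(4.326) = 638
  Q: 0 + 1(31.84) = 31.84
  M: 0 + 2(4.326) = 8.653
Total out = 880.1 mol; y_M = 8.653 / 880.1 = 0.009831.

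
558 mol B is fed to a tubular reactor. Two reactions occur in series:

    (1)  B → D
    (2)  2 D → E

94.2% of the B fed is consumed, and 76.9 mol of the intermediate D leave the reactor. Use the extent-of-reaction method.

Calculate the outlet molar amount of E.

224 mol

Conversion of B: B consumed = 1ξ₁ = 0.942 × 558 → ξ₁ = 525.6 mol.
D balance: n_D = 0 + 1ξ₁ − 2ξ₂ = 76.9 → ξ₂ = (1·525.6 − 76.9)/2 = 224.4 mol.
Outlet amounts (n = n₀ + Σ ν·ξ):
  B: 558 − 1(525.6) = 32.36
  D: 0 + 1(525.6) − 2(224.4) = 76.9
  E: 0 + 1(224.4) = 224.4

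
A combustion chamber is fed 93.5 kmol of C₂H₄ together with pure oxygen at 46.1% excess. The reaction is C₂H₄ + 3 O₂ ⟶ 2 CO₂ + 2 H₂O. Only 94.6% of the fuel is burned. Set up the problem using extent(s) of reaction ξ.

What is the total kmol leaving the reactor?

503 kmol

Stoichiometric O₂ = 3 × 93.5 = 280.5 kmol; O₂ fed = 280.5 × 1.461 = 409.8 kmol.
Fuel reacted = 0.946 × 93.5 → ξ = 88.45 kmol.
Outlet (n = n₀ + ν ξ):
  C₂H₄: 93.5 − 1(88.45) = 5.049
  O₂: 409.8 − 3(88.45) = 144.5
  CO₂: 0 + 2(88.45) = 176.9
  H₂O: 0 + 2(88.45) = 176.9
Total out = 5.049 + 144.5 + 176.9 + 176.9 = 503.3 kmol.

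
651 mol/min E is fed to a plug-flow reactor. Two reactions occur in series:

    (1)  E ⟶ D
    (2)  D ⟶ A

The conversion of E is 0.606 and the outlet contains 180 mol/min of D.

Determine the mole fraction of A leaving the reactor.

0.33

Conversion of E: E consumed = 1ξ₁ = 0.606 × 651 → ξ₁ = 394.5 mol/min.
D balance: n_D = 0 + 1ξ₁ − 1ξ₂ = 180 → ξ₂ = (1·394.5 − 180)/1 = 214.5 mol/min.
Outlet amounts (n = n₀ + Σ ν·ξ):
  E: 651 − 1(394.5) = 256.5
  D: 0 + 1(394.5) − 1(214.5) = 180
  A: 0 + 1(214.5) = 214.5
Total out = 651 mol/min; y_A = 214.5 / 651 = 0.3295.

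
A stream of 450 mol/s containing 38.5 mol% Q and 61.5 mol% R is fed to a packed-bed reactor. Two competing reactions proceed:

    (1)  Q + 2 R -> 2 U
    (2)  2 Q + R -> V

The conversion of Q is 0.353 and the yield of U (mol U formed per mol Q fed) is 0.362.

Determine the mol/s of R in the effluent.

Yield of U: 2ξ₁ / 173.2 = 0.362 → ξ₁ = 31.36 mol/s.
Conversion of Q: 1ξ₁ + 2ξ₂ = 0.353 × 173.2 = 61.16 → ξ₂ = 14.9 mol/s.
Outlet amounts (n = n₀ + Σ ν·ξ):
  Q: 173.2 − 1(31.36) − 2(14.9) = 112.1
  R: 276.8 − 2(31.36) − 1(14.9) = 199.1
  U: 0 + 2(31.36) = 62.72
  V: 0 + 1(14.9) = 14.9

199 mol/s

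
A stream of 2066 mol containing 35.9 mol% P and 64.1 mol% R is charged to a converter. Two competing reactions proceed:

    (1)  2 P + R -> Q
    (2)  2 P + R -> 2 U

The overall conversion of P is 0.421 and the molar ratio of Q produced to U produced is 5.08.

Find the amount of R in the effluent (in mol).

1170 mol

Conversion of P: P consumed = 0.421 × 741.7 = 312.3 mol = 2ξ₁ + 2ξ₂.
Selectivity: 1ξ₁ / (2ξ₂) = 5.08 → ξ₁ = 10.16 ξ₂.
Substitute: (2·10.16 + 2) ξ₂ = 312.3 → ξ₂ = 13.99 mol, ξ₁ = 142.1 mol.
Outlet amounts (n = n₀ + Σ ν·ξ):
  P: 741.7 − 2(142.1) − 2(13.99) = 429.4
  R: 1324 − 1(142.1) − 1(13.99) = 1168
  Q: 0 + 1(142.1) = 142.1
  U: 0 + 2(13.99) = 27.98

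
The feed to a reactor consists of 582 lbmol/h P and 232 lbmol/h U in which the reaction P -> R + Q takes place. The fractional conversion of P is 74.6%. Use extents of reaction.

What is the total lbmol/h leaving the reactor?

P reacted = 0.746 × 582 = 434.2 lbmol/h; ν_P = −1, so ξ = 434.2/1 = 434.2 lbmol/h.
Outlet amounts (n = n₀ + ν ξ):
  P: 582 − 1(434.2) = 147.8
  R: 0 + 1(434.2) = 434.2
  Q: 0 + 1(434.2) = 434.2
  U: 232 (inert)
Total out = 147.8 + 434.2 + 434.2 + 232 = 1248 lbmol/h.

1250 lbmol/h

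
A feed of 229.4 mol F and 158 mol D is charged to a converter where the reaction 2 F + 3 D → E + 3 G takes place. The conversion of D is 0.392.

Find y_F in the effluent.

0.513

D reacted = 0.392 × 158 = 61.94 mol; ν_D = −3, so ξ = 61.94/3 = 20.65 mol.
Outlet amounts (n = n₀ + ν ξ):
  F: 229.4 − 2(20.65) = 188.1
  D: 158 − 3(20.65) = 96.06
  E: 0 + 1(20.65) = 20.65
  G: 0 + 3(20.65) = 61.94
Total out = 366.8 mol; y_F = 188.1 / 366.8 = 0.5129.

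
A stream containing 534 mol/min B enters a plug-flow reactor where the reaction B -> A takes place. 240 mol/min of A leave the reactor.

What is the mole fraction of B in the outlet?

For A: n = n₀ + 1ξ → 240 = 0 + 1ξ, giving ξ = 240 mol/min.
Outlet amounts (n = n₀ + ν ξ):
  B: 534 − 1(240) = 294
  A: 0 + 1(240) = 240
Total out = 534 mol/min; y_B = 294 / 534 = 0.5506.

0.551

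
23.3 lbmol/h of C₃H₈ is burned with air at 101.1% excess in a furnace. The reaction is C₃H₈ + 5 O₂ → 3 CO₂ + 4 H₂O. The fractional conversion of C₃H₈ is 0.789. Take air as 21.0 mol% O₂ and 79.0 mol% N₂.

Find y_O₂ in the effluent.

0.123

Stoichiometric O₂ = 5 × 23.3 = 116.5 lbmol/h; O₂ fed = 116.5 × 2.011 = 234.3 lbmol/h.
N₂ fed = 234.3 × 79/21 = 881.3 lbmol/h.
Fuel reacted = 0.789 × 23.3 → ξ = 18.38 lbmol/h.
Outlet (n = n₀ + ν ξ):
  C₃H₈: 23.3 − 1(18.38) = 4.916
  O₂: 234.3 − 5(18.38) = 142.4
  N₂: 881.3 (inert)
  CO₂: 0 + 3(18.38) = 55.15
  H₂O: 0 + 4(18.38) = 73.53
Total out = 1157 lbmol/h; y_O₂ = 142.4 / 1157 = 0.123.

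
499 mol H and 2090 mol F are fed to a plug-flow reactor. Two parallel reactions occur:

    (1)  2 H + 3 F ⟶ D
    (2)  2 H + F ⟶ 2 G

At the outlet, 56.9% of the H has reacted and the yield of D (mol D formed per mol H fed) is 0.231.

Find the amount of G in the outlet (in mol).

53.4 mol

Yield of D: 1ξ₁ / 499 = 0.231 → ξ₁ = 115.3 mol.
Conversion of H: 2ξ₁ + 2ξ₂ = 0.569 × 499 = 283.9 → ξ₂ = 26.7 mol.
Outlet amounts (n = n₀ + Σ ν·ξ):
  H: 499 − 2(115.3) − 2(26.7) = 215.1
  F: 2090 − 3(115.3) − 1(26.7) = 1717
  D: 0 + 1(115.3) = 115.3
  G: 0 + 2(26.7) = 53.39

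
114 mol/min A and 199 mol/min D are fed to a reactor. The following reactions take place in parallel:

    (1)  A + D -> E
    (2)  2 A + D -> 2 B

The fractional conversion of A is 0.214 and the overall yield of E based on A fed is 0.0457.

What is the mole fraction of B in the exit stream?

Yield of E: 1ξ₁ / 114 = 0.0457 → ξ₁ = 5.21 mol/min.
Conversion of A: 1ξ₁ + 2ξ₂ = 0.214 × 114 = 24.4 → ξ₂ = 9.593 mol/min.
Outlet amounts (n = n₀ + Σ ν·ξ):
  A: 114 − 1(5.21) − 2(9.593) = 89.6
  D: 199 − 1(5.21) − 1(9.593) = 184.2
  E: 0 + 1(5.21) = 5.21
  B: 0 + 2(9.593) = 19.19
Total out = 298.2 mol/min; y_B = 19.19 / 298.2 = 0.06434.

0.0643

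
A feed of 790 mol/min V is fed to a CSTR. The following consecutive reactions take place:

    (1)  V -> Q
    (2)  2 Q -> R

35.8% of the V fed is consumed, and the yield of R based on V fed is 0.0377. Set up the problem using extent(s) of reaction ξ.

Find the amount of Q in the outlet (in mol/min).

223 mol/min

Conversion of V: V consumed = 1ξ₁ = 0.358 × 790 → ξ₁ = 282.8 mol/min.
Yield of R: 1ξ₂ / 790 = 0.0377 → ξ₂ = 29.78 mol/min.
Outlet amounts (n = n₀ + Σ ν·ξ):
  V: 790 − 1(282.8) = 507.2
  Q: 0 + 1(282.8) − 2(29.78) = 223.3
  R: 0 + 1(29.78) = 29.78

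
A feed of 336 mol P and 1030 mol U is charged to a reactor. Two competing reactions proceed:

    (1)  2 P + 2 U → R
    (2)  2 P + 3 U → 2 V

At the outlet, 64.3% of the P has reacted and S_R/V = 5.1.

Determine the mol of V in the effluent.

Conversion of P: P consumed = 0.643 × 336 = 216 mol = 2ξ₁ + 2ξ₂.
Selectivity: 1ξ₁ / (2ξ₂) = 5.1 → ξ₁ = 10.2 ξ₂.
Substitute: (2·10.2 + 2) ξ₂ = 216 → ξ₂ = 9.645 mol, ξ₁ = 98.38 mol.
Outlet amounts (n = n₀ + Σ ν·ξ):
  P: 336 − 2(98.38) − 2(9.645) = 120
  U: 1030 − 2(98.38) − 3(9.645) = 804.3
  R: 0 + 1(98.38) = 98.38
  V: 0 + 2(9.645) = 19.29

19.3 mol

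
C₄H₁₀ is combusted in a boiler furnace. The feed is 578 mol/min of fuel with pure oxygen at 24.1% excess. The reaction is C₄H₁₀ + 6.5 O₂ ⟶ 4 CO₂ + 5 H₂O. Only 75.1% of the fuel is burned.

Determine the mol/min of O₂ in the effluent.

Stoichiometric O₂ = 6.5 × 578 = 3757 mol/min; O₂ fed = 3757 × 1.241 = 4662 mol/min.
Fuel reacted = 0.751 × 578 → ξ = 434.1 mol/min.
Outlet (n = n₀ + ν ξ):
  C₄H₁₀: 578 − 1(434.1) = 143.9
  O₂: 4662 − 6.5(434.1) = 1841
  CO₂: 0 + 4(434.1) = 1736
  H₂O: 0 + 5(434.1) = 2170

1840 mol/min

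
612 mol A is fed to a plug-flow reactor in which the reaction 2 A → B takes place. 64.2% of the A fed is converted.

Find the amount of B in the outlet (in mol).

A reacted = 0.642 × 612 = 392.9 mol; ν_A = −2, so ξ = 392.9/2 = 196.5 mol.
Outlet amounts (n = n₀ + ν ξ):
  A: 612 − 2(196.5) = 219.1
  B: 0 + 1(196.5) = 196.5

196 mol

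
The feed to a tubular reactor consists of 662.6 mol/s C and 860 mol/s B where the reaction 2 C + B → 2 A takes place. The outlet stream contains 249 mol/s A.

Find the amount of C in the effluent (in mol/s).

414 mol/s

For A: n = n₀ + 2ξ → 249 = 0 + 2ξ, giving ξ = 124.5 mol/s.
Outlet amounts (n = n₀ + ν ξ):
  C: 662.6 − 2(124.5) = 413.6
  B: 860 − 1(124.5) = 735.5
  A: 0 + 2(124.5) = 249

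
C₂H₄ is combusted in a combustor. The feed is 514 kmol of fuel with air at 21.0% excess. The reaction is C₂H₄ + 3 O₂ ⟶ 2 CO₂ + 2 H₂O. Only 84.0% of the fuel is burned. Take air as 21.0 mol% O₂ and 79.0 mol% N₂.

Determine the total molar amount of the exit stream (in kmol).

Stoichiometric O₂ = 3 × 514 = 1542 kmol; O₂ fed = 1542 × 1.210 = 1866 kmol.
N₂ fed = 1866 × 79/21 = 7019 kmol.
Fuel reacted = 0.84 × 514 → ξ = 431.8 kmol.
Outlet (n = n₀ + ν ξ):
  C₂H₄: 514 − 1(431.8) = 82.24
  O₂: 1866 − 3(431.8) = 570.5
  N₂: 7019 (inert)
  CO₂: 0 + 2(431.8) = 863.5
  H₂O: 0 + 2(431.8) = 863.5
Total out = 82.24 + 570.5 + 7019 + 863.5 + 863.5 = 9399 kmol.

9400 kmol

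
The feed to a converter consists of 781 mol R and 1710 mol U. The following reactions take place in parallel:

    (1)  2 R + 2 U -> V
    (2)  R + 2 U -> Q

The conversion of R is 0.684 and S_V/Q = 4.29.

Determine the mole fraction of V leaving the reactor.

0.144

Conversion of R: R consumed = 0.684 × 781 = 534.2 mol = 2ξ₁ + 1ξ₂.
Selectivity: 1ξ₁ / (1ξ₂) = 4.29 → ξ₁ = 4.29 ξ₂.
Substitute: (2·4.29 + 1) ξ₂ = 534.2 → ξ₂ = 55.76 mol, ξ₁ = 239.2 mol.
Outlet amounts (n = n₀ + Σ ν·ξ):
  R: 781 − 2(239.2) − 1(55.76) = 246.8
  U: 1710 − 2(239.2) − 2(55.76) = 1120
  V: 0 + 1(239.2) = 239.2
  Q: 0 + 1(55.76) = 55.76
Total out = 1662 mol; y_V = 239.2 / 1662 = 0.144.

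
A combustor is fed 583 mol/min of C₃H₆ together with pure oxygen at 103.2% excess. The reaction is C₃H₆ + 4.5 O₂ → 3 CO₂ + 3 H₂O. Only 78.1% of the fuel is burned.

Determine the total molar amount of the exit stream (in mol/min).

6140 mol/min

Stoichiometric O₂ = 4.5 × 583 = 2624 mol/min; O₂ fed = 2624 × 2.032 = 5331 mol/min.
Fuel reacted = 0.781 × 583 → ξ = 455.3 mol/min.
Outlet (n = n₀ + ν ξ):
  C₃H₆: 583 − 1(455.3) = 127.7
  O₂: 5331 − 4.5(455.3) = 3282
  CO₂: 0 + 3(455.3) = 1366
  H₂O: 0 + 3(455.3) = 1366
Total out = 127.7 + 3282 + 1366 + 1366 = 6142 mol/min.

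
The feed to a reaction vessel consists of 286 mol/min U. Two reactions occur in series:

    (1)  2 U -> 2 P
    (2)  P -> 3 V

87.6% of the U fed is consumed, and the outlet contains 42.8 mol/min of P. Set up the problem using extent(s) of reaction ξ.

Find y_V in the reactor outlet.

0.888

Conversion of U: U consumed = 2ξ₁ = 0.876 × 286 → ξ₁ = 125.3 mol/min.
P balance: n_P = 0 + 2ξ₁ − 1ξ₂ = 42.8 → ξ₂ = (2·125.3 − 42.8)/1 = 207.7 mol/min.
Outlet amounts (n = n₀ + Σ ν·ξ):
  U: 286 − 2(125.3) = 35.46
  P: 0 + 2(125.3) − 1(207.7) = 42.8
  V: 0 + 3(207.7) = 623.2
Total out = 701.5 mol/min; y_V = 623.2 / 701.5 = 0.8884.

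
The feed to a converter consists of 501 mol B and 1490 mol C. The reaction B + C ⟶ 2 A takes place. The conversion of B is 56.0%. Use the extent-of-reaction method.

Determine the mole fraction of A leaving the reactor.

0.282

B reacted = 0.56 × 501 = 280.6 mol; ν_B = −1, so ξ = 280.6/1 = 280.6 mol.
Outlet amounts (n = n₀ + ν ξ):
  B: 501 − 1(280.6) = 220.4
  C: 1490 − 1(280.6) = 1209
  A: 0 + 2(280.6) = 561.1
Total out = 1991 mol; y_A = 561.1 / 1991 = 0.2818.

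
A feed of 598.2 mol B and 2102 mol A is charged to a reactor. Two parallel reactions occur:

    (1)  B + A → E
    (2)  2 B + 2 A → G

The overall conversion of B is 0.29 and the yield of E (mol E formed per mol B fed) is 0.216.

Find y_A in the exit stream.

Yield of E: 1ξ₁ / 598.2 = 0.216 → ξ₁ = 129.2 mol.
Conversion of B: 1ξ₁ + 2ξ₂ = 0.29 × 598.2 = 173.5 → ξ₂ = 22.13 mol.
Outlet amounts (n = n₀ + Σ ν·ξ):
  B: 598.2 − 1(129.2) − 2(22.13) = 424.7
  A: 2102 − 1(129.2) − 2(22.13) = 1929
  E: 0 + 1(129.2) = 129.2
  G: 0 + 1(22.13) = 22.13
Total out = 2505 mol; y_A = 1929 / 2505 = 0.77.

0.77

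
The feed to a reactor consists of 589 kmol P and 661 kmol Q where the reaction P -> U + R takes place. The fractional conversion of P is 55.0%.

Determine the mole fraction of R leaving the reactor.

0.206

P reacted = 0.55 × 589 = 324 kmol; ν_P = −1, so ξ = 324/1 = 324 kmol.
Outlet amounts (n = n₀ + ν ξ):
  P: 589 − 1(324) = 265
  U: 0 + 1(324) = 324
  R: 0 + 1(324) = 324
  Q: 661 (inert)
Total out = 1574 kmol; y_R = 324 / 1574 = 0.2058.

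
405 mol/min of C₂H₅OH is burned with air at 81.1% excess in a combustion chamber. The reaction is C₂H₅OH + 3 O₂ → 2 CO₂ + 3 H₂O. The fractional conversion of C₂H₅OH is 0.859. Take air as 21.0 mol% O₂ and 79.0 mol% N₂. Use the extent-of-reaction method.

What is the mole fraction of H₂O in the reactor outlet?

0.0929

Stoichiometric O₂ = 3 × 405 = 1215 mol/min; O₂ fed = 1215 × 1.811 = 2200 mol/min.
N₂ fed = 2200 × 79/21 = 8278 mol/min.
Fuel reacted = 0.859 × 405 → ξ = 347.9 mol/min.
Outlet (n = n₀ + ν ξ):
  C₂H₅OH: 405 − 1(347.9) = 57.11
  O₂: 2200 − 3(347.9) = 1157
  N₂: 8278 (inert)
  CO₂: 0 + 2(347.9) = 695.8
  H₂O: 0 + 3(347.9) = 1044
Total out = 11230 mol/min; y_H₂O = 1044 / 11230 = 0.09293.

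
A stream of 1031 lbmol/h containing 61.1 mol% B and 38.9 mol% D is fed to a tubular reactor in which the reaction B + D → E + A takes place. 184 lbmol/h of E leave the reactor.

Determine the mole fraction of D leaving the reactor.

For E: n = n₀ + 1ξ → 184 = 0 + 1ξ, giving ξ = 184 lbmol/h.
Outlet amounts (n = n₀ + ν ξ):
  B: 629.9 − 1(184) = 445.9
  D: 401.1 − 1(184) = 217.1
  E: 0 + 1(184) = 184
  A: 0 + 1(184) = 184
Total out = 1031 lbmol/h; y_D = 217.1 / 1031 = 0.2105.

0.211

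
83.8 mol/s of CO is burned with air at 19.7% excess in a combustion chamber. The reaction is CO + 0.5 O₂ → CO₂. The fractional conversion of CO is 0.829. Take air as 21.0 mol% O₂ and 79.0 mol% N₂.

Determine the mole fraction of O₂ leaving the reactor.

0.0536

Stoichiometric O₂ = 0.5 × 83.8 = 41.9 mol/s; O₂ fed = 41.9 × 1.197 = 50.15 mol/s.
N₂ fed = 50.15 × 79/21 = 188.7 mol/s.
Fuel reacted = 0.829 × 83.8 → ξ = 69.47 mol/s.
Outlet (n = n₀ + ν ξ):
  CO: 83.8 − 1(69.47) = 14.33
  O₂: 50.15 − 0.5(69.47) = 15.42
  N₂: 188.7 (inert)
  CO₂: 0 + 1(69.47) = 69.47
Total out = 287.9 mol/s; y_O₂ = 15.42 / 287.9 = 0.05356.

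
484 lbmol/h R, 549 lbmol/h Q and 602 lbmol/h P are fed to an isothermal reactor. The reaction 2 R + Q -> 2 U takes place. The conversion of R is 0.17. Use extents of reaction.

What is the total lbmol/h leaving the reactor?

R reacted = 0.17 × 484 = 82.28 lbmol/h; ν_R = −2, so ξ = 82.28/2 = 41.14 lbmol/h.
Outlet amounts (n = n₀ + ν ξ):
  R: 484 − 2(41.14) = 401.7
  Q: 549 − 1(41.14) = 507.9
  U: 0 + 2(41.14) = 82.28
  P: 602 (inert)
Total out = 401.7 + 507.9 + 82.28 + 602 = 1594 lbmol/h.

1590 lbmol/h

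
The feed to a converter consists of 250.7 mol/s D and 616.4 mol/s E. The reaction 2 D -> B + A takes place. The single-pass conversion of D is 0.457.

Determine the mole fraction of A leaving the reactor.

0.0661

D reacted = 0.457 × 250.7 = 114.6 mol/s; ν_D = −2, so ξ = 114.6/2 = 57.28 mol/s.
Outlet amounts (n = n₀ + ν ξ):
  D: 250.7 − 2(57.28) = 136.1
  B: 0 + 1(57.28) = 57.28
  A: 0 + 1(57.28) = 57.28
  E: 616.4 (inert)
Total out = 867.1 mol/s; y_A = 57.28 / 867.1 = 0.06606.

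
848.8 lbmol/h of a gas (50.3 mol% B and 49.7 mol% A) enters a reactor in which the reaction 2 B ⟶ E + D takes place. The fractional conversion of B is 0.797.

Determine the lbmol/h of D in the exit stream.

B reacted = 0.797 × 426.9 = 340.3 lbmol/h; ν_B = −2, so ξ = 340.3/2 = 170.1 lbmol/h.
Outlet amounts (n = n₀ + ν ξ):
  B: 426.9 − 2(170.1) = 86.67
  E: 0 + 1(170.1) = 170.1
  D: 0 + 1(170.1) = 170.1
  A: 421.9 (inert)

170 lbmol/h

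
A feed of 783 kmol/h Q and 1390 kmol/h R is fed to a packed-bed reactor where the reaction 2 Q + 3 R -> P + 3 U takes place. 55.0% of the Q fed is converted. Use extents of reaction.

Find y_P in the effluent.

Q reacted = 0.55 × 783 = 430.7 kmol/h; ν_Q = −2, so ξ = 430.7/2 = 215.3 kmol/h.
Outlet amounts (n = n₀ + ν ξ):
  Q: 783 − 2(215.3) = 352.3
  R: 1390 − 3(215.3) = 744
  P: 0 + 1(215.3) = 215.3
  U: 0 + 3(215.3) = 646
Total out = 1958 kmol/h; y_P = 215.3 / 1958 = 0.11.

0.11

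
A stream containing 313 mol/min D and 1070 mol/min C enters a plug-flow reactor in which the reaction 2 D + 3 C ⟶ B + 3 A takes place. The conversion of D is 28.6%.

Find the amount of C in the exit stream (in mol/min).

936 mol/min

D reacted = 0.286 × 313 = 89.52 mol/min; ν_D = −2, so ξ = 89.52/2 = 44.76 mol/min.
Outlet amounts (n = n₀ + ν ξ):
  D: 313 − 2(44.76) = 223.5
  C: 1070 − 3(44.76) = 935.7
  B: 0 + 1(44.76) = 44.76
  A: 0 + 3(44.76) = 134.3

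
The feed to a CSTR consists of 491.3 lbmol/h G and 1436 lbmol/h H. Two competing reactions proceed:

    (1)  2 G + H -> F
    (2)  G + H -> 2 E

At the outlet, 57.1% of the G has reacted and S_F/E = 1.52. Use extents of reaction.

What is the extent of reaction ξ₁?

Conversion of G: G consumed = 0.571 × 491.3 = 280.5 lbmol/h = 2ξ₁ + 1ξ₂.
Selectivity: 1ξ₁ / (2ξ₂) = 1.52 → ξ₁ = 3.04 ξ₂.
Substitute: (2·3.04 + 1) ξ₂ = 280.5 → ξ₂ = 39.62 lbmol/h, ξ₁ = 120.5 lbmol/h.
Outlet amounts (n = n₀ + Σ ν·ξ):
  G: 491.3 − 2(120.5) − 1(39.62) = 210.8
  H: 1436 − 1(120.5) − 1(39.62) = 1276
  F: 0 + 1(120.5) = 120.5
  E: 0 + 2(39.62) = 79.25

ξ₁ = 120 lbmol/h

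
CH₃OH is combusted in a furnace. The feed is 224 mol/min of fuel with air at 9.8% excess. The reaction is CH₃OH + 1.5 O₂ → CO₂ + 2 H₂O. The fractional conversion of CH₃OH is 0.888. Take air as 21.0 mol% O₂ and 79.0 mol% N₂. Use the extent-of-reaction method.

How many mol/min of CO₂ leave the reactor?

Stoichiometric O₂ = 1.5 × 224 = 336 mol/min; O₂ fed = 336 × 1.098 = 368.9 mol/min.
N₂ fed = 368.9 × 79/21 = 1388 mol/min.
Fuel reacted = 0.888 × 224 → ξ = 198.9 mol/min.
Outlet (n = n₀ + ν ξ):
  CH₃OH: 224 − 1(198.9) = 25.09
  O₂: 368.9 − 1.5(198.9) = 70.56
  N₂: 1388 (inert)
  CO₂: 0 + 1(198.9) = 198.9
  H₂O: 0 + 2(198.9) = 397.8

199 mol/min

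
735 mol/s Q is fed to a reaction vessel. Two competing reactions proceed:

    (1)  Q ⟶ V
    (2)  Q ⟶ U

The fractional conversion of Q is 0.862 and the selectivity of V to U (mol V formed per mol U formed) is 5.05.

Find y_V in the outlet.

0.72

Conversion of Q: Q consumed = 0.862 × 735 = 633.6 mol/s = 1ξ₁ + 1ξ₂.
Selectivity: 1ξ₁ / (1ξ₂) = 5.05 → ξ₁ = 5.05 ξ₂.
Substitute: (1·5.05 + 1) ξ₂ = 633.6 → ξ₂ = 104.7 mol/s, ξ₁ = 528.8 mol/s.
Outlet amounts (n = n₀ + Σ ν·ξ):
  Q: 735 − 1(528.8) − 1(104.7) = 101.4
  V: 0 + 1(528.8) = 528.8
  U: 0 + 1(104.7) = 104.7
Total out = 735 mol/s; y_V = 528.8 / 735 = 0.7195.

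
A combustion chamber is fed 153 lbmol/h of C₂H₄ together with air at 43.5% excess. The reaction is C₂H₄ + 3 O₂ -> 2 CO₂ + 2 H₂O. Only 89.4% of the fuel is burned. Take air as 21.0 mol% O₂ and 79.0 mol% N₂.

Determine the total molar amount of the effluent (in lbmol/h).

3290 lbmol/h

Stoichiometric O₂ = 3 × 153 = 459 lbmol/h; O₂ fed = 459 × 1.435 = 658.7 lbmol/h.
N₂ fed = 658.7 × 79/21 = 2478 lbmol/h.
Fuel reacted = 0.894 × 153 → ξ = 136.8 lbmol/h.
Outlet (n = n₀ + ν ξ):
  C₂H₄: 153 − 1(136.8) = 16.22
  O₂: 658.7 − 3(136.8) = 248.3
  N₂: 2478 (inert)
  CO₂: 0 + 2(136.8) = 273.6
  H₂O: 0 + 2(136.8) = 273.6
Total out = 16.22 + 248.3 + 2478 + 273.6 + 273.6 = 3290 lbmol/h.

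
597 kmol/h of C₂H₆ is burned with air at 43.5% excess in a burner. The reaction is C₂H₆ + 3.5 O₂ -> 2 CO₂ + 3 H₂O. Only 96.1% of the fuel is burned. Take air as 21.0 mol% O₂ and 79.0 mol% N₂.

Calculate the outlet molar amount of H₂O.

Stoichiometric O₂ = 3.5 × 597 = 2090 kmol/h; O₂ fed = 2090 × 1.435 = 2998 kmol/h.
N₂ fed = 2998 × 79/21 = 11280 kmol/h.
Fuel reacted = 0.961 × 597 → ξ = 573.7 kmol/h.
Outlet (n = n₀ + ν ξ):
  C₂H₆: 597 − 1(573.7) = 23.28
  O₂: 2998 − 3.5(573.7) = 990.4
  N₂: 11280 (inert)
  CO₂: 0 + 2(573.7) = 1147
  H₂O: 0 + 3(573.7) = 1721

1720 kmol/h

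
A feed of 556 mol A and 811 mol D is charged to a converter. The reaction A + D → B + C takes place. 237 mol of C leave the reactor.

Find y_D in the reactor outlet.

0.42

For C: n = n₀ + 1ξ → 237 = 0 + 1ξ, giving ξ = 237 mol.
Outlet amounts (n = n₀ + ν ξ):
  A: 556 − 1(237) = 319
  D: 811 − 1(237) = 574
  B: 0 + 1(237) = 237
  C: 0 + 1(237) = 237
Total out = 1367 mol; y_D = 574 / 1367 = 0.4199.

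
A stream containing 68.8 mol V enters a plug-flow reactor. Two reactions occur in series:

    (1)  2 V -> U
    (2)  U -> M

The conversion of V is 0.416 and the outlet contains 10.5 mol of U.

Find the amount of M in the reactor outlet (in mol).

Conversion of V: V consumed = 2ξ₁ = 0.416 × 68.8 → ξ₁ = 14.31 mol.
U balance: n_U = 0 + 1ξ₁ − 1ξ₂ = 10.5 → ξ₂ = (1·14.31 − 10.5)/1 = 3.81 mol.
Outlet amounts (n = n₀ + Σ ν·ξ):
  V: 68.8 − 2(14.31) = 40.18
  U: 0 + 1(14.31) − 1(3.81) = 10.5
  M: 0 + 1(3.81) = 3.81

3.81 mol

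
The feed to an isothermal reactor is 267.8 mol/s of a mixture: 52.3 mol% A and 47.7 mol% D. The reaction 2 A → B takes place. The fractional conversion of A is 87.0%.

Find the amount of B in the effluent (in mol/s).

A reacted = 0.87 × 140.1 = 121.9 mol/s; ν_A = −2, so ξ = 121.9/2 = 60.93 mol/s.
Outlet amounts (n = n₀ + ν ξ):
  A: 140.1 − 2(60.93) = 18.21
  B: 0 + 1(60.93) = 60.93
  D: 127.7 (inert)

60.9 mol/s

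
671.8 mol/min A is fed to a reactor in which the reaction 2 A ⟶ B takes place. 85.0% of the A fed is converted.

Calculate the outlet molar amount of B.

286 mol/min

A reacted = 0.85 × 671.8 = 571 mol/min; ν_A = −2, so ξ = 571/2 = 285.5 mol/min.
Outlet amounts (n = n₀ + ν ξ):
  A: 671.8 − 2(285.5) = 100.8
  B: 0 + 1(285.5) = 285.5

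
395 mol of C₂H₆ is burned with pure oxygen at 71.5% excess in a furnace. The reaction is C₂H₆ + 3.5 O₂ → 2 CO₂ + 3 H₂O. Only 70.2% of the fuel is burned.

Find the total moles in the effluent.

2900 mol

Stoichiometric O₂ = 3.5 × 395 = 1382 mol; O₂ fed = 1382 × 1.715 = 2371 mol.
Fuel reacted = 0.702 × 395 → ξ = 277.3 mol.
Outlet (n = n₀ + ν ξ):
  C₂H₆: 395 − 1(277.3) = 117.7
  O₂: 2371 − 3.5(277.3) = 1400
  CO₂: 0 + 2(277.3) = 554.6
  H₂O: 0 + 3(277.3) = 831.9
Total out = 117.7 + 1400 + 554.6 + 831.9 = 2905 mol.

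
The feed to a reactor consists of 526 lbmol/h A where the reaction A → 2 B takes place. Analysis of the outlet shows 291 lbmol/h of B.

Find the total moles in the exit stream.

For B: n = n₀ + 2ξ → 291 = 0 + 2ξ, giving ξ = 145.5 lbmol/h.
Outlet amounts (n = n₀ + ν ξ):
  A: 526 − 1(145.5) = 380.5
  B: 0 + 2(145.5) = 291
Total out = 380.5 + 291 = 671.5 lbmol/h.

672 lbmol/h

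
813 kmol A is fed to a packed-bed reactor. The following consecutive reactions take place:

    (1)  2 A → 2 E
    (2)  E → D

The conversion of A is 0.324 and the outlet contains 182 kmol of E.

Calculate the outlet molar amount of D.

Conversion of A: A consumed = 2ξ₁ = 0.324 × 813 → ξ₁ = 131.7 kmol.
E balance: n_E = 0 + 2ξ₁ − 1ξ₂ = 182 → ξ₂ = (2·131.7 − 182)/1 = 81.41 kmol.
Outlet amounts (n = n₀ + Σ ν·ξ):
  A: 813 − 2(131.7) = 549.6
  E: 0 + 2(131.7) − 1(81.41) = 182
  D: 0 + 1(81.41) = 81.41

81.4 kmol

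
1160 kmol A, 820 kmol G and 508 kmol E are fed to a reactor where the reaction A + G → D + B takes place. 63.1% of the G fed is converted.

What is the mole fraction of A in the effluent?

G reacted = 0.631 × 820 = 517.4 kmol; ν_G = −1, so ξ = 517.4/1 = 517.4 kmol.
Outlet amounts (n = n₀ + ν ξ):
  A: 1160 − 1(517.4) = 642.6
  G: 820 − 1(517.4) = 302.6
  D: 0 + 1(517.4) = 517.4
  B: 0 + 1(517.4) = 517.4
  E: 508 (inert)
Total out = 2488 kmol; y_A = 642.6 / 2488 = 0.2583.

0.258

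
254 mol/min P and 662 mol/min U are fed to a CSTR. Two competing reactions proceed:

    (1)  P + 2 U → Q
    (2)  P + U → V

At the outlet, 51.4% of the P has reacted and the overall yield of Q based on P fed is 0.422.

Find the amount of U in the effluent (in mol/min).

Yield of Q: 1ξ₁ / 254 = 0.422 → ξ₁ = 107.2 mol/min.
Conversion of P: 1ξ₁ + 1ξ₂ = 0.514 × 254 = 130.6 → ξ₂ = 23.37 mol/min.
Outlet amounts (n = n₀ + Σ ν·ξ):
  P: 254 − 1(107.2) − 1(23.37) = 123.4
  U: 662 − 2(107.2) − 1(23.37) = 424.3
  Q: 0 + 1(107.2) = 107.2
  V: 0 + 1(23.37) = 23.37

424 mol/min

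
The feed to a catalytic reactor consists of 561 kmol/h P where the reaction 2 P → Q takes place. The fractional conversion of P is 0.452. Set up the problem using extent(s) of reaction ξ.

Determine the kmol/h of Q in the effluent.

P reacted = 0.452 × 561 = 253.6 kmol/h; ν_P = −2, so ξ = 253.6/2 = 126.8 kmol/h.
Outlet amounts (n = n₀ + ν ξ):
  P: 561 − 2(126.8) = 307.4
  Q: 0 + 1(126.8) = 126.8

127 kmol/h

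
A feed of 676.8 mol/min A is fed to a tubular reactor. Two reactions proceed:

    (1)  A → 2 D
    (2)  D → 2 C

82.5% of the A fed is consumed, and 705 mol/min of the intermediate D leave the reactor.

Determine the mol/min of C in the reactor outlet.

Conversion of A: A consumed = 1ξ₁ = 0.825 × 676.8 → ξ₁ = 558.4 mol/min.
D balance: n_D = 0 + 2ξ₁ − 1ξ₂ = 705 → ξ₂ = (2·558.4 − 705)/1 = 411.7 mol/min.
Outlet amounts (n = n₀ + Σ ν·ξ):
  A: 676.8 − 1(558.4) = 118.4
  D: 0 + 2(558.4) − 1(411.7) = 705
  C: 0 + 2(411.7) = 823.4

823 mol/min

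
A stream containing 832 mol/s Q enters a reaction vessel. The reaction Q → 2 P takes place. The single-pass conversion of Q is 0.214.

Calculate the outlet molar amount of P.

356 mol/s

Q reacted = 0.214 × 832 = 178 mol/s; ν_Q = −1, so ξ = 178/1 = 178 mol/s.
Outlet amounts (n = n₀ + ν ξ):
  Q: 832 − 1(178) = 654
  P: 0 + 2(178) = 356.1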